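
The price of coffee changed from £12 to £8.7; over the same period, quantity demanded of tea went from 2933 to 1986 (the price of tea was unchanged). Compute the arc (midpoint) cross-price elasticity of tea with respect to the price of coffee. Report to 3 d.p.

ΔQ_A = 1986 − 2933 = -947; ΔP_B = 8.7 − 12 = -3.3.
Midpoints: Q̄_A = 2459.5, P̄_B = 10.35.
ε = (ΔQ_A/Q̄_A)/(ΔP_B/P̄_B) = (-947/2459.5)/(-3.3/10.35) ≈ 1.208.

1.208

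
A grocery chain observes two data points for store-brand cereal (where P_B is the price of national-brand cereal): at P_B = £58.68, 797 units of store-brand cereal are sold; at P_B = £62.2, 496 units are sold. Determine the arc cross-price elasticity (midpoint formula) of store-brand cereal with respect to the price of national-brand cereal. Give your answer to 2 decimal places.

-7.99

ΔQ_A = 496 − 797 = -301; ΔP_B = 62.2 − 58.68 = 3.52.
Midpoints: Q̄_A = 646.5, P̄_B = 60.44.
ε = (ΔQ_A/Q̄_A)/(ΔP_B/P̄_B) = (-301/646.5)/(3.52/60.44) ≈ -7.99.
ε < 0: store-brand cereal and national-brand cereal are complements.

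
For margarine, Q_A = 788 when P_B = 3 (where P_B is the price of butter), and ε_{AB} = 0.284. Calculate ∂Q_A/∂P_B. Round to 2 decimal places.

74.60

ε = (∂Q_A/∂P_B)·(P_B/Q_A) ⇒ ∂Q_A/∂P_B = ε·Q_A/P_B = 0.284 × 788/3 ≈ 74.60.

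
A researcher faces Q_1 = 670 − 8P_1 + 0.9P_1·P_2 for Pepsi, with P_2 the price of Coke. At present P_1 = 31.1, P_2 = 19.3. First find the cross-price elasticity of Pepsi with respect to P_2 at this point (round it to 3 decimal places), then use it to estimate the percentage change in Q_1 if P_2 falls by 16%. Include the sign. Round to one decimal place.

At P_1 = 31.1, P_2 = 19.3: Q_1 = 961.407.
∂Q_1/∂P_2 = 0.9P_1 = 27.9900.
ε = (∂Q_1/∂P_2)(P_2/Q_1) = 27.9900 × 19.3/961.407 ≈ 0.562.
%ΔQ_1 ≈ ε × %ΔP_2 = 0.562 × (-16%) = -9.0%.

-9.0%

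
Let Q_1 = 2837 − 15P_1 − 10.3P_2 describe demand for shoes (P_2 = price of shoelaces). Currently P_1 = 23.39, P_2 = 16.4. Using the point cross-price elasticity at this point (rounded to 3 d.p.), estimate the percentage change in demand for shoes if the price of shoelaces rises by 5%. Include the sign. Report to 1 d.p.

At P_1 = 23.39, P_2 = 16.4: Q_1 = 2317.23.
∂Q_1/∂P_2 = -10.3.
ε = (∂Q_1/∂P_2)(P_2/Q_1) = -10.3000 × 16.4/2317.23 ≈ -0.073.
%ΔQ_1 ≈ ε × %ΔP_2 = -0.073 × (5%) = -0.4%.

-0.4%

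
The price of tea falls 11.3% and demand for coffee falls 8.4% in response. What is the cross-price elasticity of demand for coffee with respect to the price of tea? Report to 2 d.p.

ε = (%ΔQ of coffee) / (%ΔP of tea) = (-8.4%) / (-11.3%) ≈ 0.74.
Positive cross-price elasticity: substitutes.

0.74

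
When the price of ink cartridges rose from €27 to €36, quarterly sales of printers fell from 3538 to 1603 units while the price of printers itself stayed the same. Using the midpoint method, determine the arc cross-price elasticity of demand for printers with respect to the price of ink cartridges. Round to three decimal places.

-2.635

ΔQ_A = 1603 − 3538 = -1935; ΔP_B = 36 − 27 = 9.
Midpoints: Q̄_A = 2570.5, P̄_B = 31.50.
ε = (ΔQ_A/Q̄_A)/(ΔP_B/P̄_B) = (-1935/2570.5)/(9/31.50) ≈ -2.635.
ε < 0: printers and ink cartridges are complements.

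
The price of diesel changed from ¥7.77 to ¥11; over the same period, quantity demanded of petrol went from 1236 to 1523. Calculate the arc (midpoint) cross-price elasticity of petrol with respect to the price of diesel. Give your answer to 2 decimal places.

ΔQ_A = 1523 − 1236 = 287; ΔP_B = 11 − 7.77 = 3.23.
Midpoints: Q̄_A = 1379.5, P̄_B = 9.38.
ε = (ΔQ_A/Q̄_A)/(ΔP_B/P̄_B) = (287/1379.5)/(3.23/9.38) ≈ 0.60.

0.60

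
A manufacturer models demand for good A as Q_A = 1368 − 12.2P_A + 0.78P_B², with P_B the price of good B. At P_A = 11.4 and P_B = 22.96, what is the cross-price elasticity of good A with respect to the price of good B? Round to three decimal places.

0.501

At P_A = 11.4 and P_B = 22.96: Q_A = 1640.106.
∂Q_A/∂P_B = 1.56P_B = 1.56(22.96) = 35.8176.
ε = (∂Q_A/∂P_B)(P_B/Q_A) = 35.8176 × (22.96/1640.106) ≈ 0.501.
ε > 0: substitutes.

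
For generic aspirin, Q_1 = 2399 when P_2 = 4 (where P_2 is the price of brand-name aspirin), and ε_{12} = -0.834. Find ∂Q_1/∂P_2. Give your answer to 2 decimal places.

-500.19

ε = (∂Q_1/∂P_2)·(P_2/Q_1) ⇒ ∂Q_1/∂P_2 = ε·Q_1/P_2 = -0.834 × 2399/4 ≈ -500.19.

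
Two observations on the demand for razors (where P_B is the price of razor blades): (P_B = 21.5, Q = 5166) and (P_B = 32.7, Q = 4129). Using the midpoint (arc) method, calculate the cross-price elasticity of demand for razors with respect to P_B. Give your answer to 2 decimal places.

-0.54

ΔQ_A = 4129 − 5166 = -1037; ΔP_B = 32.7 − 21.5 = 11.2.
Midpoints: Q̄_A = 4647.5, P̄_B = 27.10.
ε = (ΔQ_A/Q̄_A)/(ΔP_B/P̄_B) = (-1037/4647.5)/(11.2/27.10) ≈ -0.54.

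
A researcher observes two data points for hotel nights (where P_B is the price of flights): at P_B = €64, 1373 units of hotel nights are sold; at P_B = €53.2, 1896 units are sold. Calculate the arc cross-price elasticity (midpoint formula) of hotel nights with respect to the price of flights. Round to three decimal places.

ΔQ_A = 1896 − 1373 = 523; ΔP_B = 53.2 − 64 = -10.8.
Midpoints: Q̄_A = 1634.5, P̄_B = 58.60.
ε = (ΔQ_A/Q̄_A)/(ΔP_B/P̄_B) = (523/1634.5)/(-10.8/58.60) ≈ -1.736.
ε < 0: hotel nights and flights are complements.

-1.736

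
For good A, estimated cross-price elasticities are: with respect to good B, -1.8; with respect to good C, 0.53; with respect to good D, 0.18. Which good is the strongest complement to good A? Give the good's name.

good B

Complements have ε < 0. The most negative value is -1.8 (good B).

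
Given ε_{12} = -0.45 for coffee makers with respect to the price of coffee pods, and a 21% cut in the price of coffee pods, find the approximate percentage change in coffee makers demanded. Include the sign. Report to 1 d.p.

9.5%

%ΔQ ≈ ε × %ΔP of coffee pods = -0.45 × (-21%) = 9.5%.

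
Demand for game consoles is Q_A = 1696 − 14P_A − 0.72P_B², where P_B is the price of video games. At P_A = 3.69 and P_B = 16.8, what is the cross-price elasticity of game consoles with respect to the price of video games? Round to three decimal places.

-0.282

At P_A = 3.69 and P_B = 16.8: Q_A = 1441.127.
∂Q_A/∂P_B = -1.44P_B = -1.44(16.8) = -24.1920.
ε = (∂Q_A/∂P_B)(P_B/Q_A) = -24.1920 × (16.8/1441.127) ≈ -0.282.
ε < 0: complements.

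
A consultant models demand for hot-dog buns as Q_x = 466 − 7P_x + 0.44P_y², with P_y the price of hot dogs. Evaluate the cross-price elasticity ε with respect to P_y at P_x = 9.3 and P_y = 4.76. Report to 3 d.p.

0.049

At P_x = 9.3 and P_y = 4.76: Q_x = 410.869.
∂Q_x/∂P_y = 0.88P_y = 0.88(4.76) = 4.1888.
ε = (∂Q_x/∂P_y)(P_y/Q_x) = 4.1888 × (4.76/410.869) ≈ 0.049.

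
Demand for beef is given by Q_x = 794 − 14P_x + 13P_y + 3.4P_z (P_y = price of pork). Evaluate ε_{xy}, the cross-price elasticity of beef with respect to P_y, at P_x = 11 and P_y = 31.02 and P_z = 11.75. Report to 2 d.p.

0.37

At P_x = 11 and P_y = 31.02 and P_z = 11.75: Q_x = 1083.21.
∂Q_x/∂P_y = 13.
ε = (∂Q_x/∂P_y)(P_y/Q_x) = 13 × (31.02/1083.21) ≈ 0.37.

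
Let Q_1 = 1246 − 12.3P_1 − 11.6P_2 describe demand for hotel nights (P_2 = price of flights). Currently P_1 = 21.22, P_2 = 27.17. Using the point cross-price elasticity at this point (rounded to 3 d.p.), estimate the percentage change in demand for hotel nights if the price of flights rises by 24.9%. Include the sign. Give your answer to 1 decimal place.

-11.7%

At P_1 = 21.22, P_2 = 27.17: Q_1 = 669.822.
∂Q_1/∂P_2 = -11.6.
ε = (∂Q_1/∂P_2)(P_2/Q_1) = -11.6000 × 27.17/669.822 ≈ -0.471.
%ΔQ_1 ≈ ε × %ΔP_2 = -0.471 × (24.9%) = -11.7%.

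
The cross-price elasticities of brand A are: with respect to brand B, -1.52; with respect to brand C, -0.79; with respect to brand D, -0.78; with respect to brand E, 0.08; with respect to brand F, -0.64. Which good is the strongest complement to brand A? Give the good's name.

Complements have ε < 0. The most negative value is -1.52 (brand B).

brand B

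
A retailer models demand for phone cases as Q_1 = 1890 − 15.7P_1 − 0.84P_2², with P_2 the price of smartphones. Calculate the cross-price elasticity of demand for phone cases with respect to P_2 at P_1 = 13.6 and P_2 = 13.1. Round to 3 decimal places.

-0.188

At P_1 = 13.6 and P_2 = 13.1: Q_1 = 1532.328.
∂Q_1/∂P_2 = -1.68P_2 = -1.68(13.1) = -22.0080.
ε = (∂Q_1/∂P_2)(P_2/Q_1) = -22.0080 × (13.1/1532.328) ≈ -0.188.
ε < 0: complements.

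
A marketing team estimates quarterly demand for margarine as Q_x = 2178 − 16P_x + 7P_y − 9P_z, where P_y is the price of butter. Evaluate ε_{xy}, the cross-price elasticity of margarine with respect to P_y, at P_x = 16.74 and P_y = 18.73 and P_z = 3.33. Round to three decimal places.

At P_x = 16.74 and P_y = 18.73 and P_z = 3.33: Q_x = 2011.3.
∂Q_x/∂P_y = 7.
ε = (∂Q_x/∂P_y)(P_y/Q_x) = 7 × (18.73/2011.3) ≈ 0.065.

0.065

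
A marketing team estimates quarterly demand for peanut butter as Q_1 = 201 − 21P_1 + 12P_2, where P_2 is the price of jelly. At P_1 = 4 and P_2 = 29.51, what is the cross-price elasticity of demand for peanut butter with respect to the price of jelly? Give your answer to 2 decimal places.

At P_1 = 4 and P_2 = 29.51: Q_1 = 471.12.
∂Q_1/∂P_2 = 12.
ε = (∂Q_1/∂P_2)(P_2/Q_1) = 12 × (29.51/471.12) ≈ 0.75.

0.75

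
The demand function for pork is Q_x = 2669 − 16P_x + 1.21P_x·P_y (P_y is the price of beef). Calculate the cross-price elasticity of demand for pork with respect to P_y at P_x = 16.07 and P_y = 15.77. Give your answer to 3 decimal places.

At P_x = 16.07 and P_y = 15.77: Q_x = 2718.523.
∂Q_x/∂P_y = 1.21P_x = 1.21(16.07) = 19.4447.
ε = (∂Q_x/∂P_y)(P_y/Q_x) = 19.4447 × (15.77/2718.523) ≈ 0.113.

0.113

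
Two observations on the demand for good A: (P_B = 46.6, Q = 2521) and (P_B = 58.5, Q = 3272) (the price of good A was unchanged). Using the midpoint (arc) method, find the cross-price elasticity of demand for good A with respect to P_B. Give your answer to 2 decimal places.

1.14

ΔQ_A = 3272 − 2521 = 751; ΔP_B = 58.5 − 46.6 = 11.9.
Midpoints: Q̄_A = 2896.5, P̄_B = 52.55.
ε = (ΔQ_A/Q̄_A)/(ΔP_B/P̄_B) = (751/2896.5)/(11.9/52.55) ≈ 1.14.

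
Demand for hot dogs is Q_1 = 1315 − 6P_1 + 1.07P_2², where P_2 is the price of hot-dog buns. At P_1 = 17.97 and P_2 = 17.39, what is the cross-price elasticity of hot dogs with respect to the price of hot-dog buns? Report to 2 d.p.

0.42

At P_1 = 17.97 and P_2 = 17.39: Q_1 = 1530.761.
∂Q_1/∂P_2 = 2.14P_2 = 2.14(17.39) = 37.2146.
ε = (∂Q_1/∂P_2)(P_2/Q_1) = 37.2146 × (17.39/1530.761) ≈ 0.42.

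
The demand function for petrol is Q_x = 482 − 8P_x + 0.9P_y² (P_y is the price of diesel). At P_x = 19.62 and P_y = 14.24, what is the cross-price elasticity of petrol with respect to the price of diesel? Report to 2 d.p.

0.72

At P_x = 19.62 and P_y = 14.24: Q_x = 507.540.
∂Q_x/∂P_y = 1.8P_y = 1.8(14.24) = 25.6320.
ε = (∂Q_x/∂P_y)(P_y/Q_x) = 25.6320 × (14.24/507.540) ≈ 0.72.
ε > 0: substitutes.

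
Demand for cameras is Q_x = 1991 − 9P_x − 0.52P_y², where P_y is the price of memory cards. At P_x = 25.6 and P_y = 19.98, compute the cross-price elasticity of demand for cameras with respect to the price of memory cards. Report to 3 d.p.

At P_x = 25.6 and P_y = 19.98: Q_x = 1553.016.
∂Q_x/∂P_y = -1.04P_y = -1.04(19.98) = -20.7792.
ε = (∂Q_x/∂P_y)(P_y/Q_x) = -20.7792 × (19.98/1553.016) ≈ -0.267.

-0.267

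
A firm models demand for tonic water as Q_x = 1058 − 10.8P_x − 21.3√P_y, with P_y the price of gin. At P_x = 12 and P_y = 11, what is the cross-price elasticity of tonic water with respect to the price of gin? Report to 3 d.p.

At P_x = 12 and P_y = 11: Q_x = 857.756.
∂Q_x/∂P_y = -21.3/(2√P_y) = -21.3/(2√11) = -3.2111.
ε = (∂Q_x/∂P_y)(P_y/Q_x) = -3.2111 × (11/857.756) ≈ -0.041.

-0.041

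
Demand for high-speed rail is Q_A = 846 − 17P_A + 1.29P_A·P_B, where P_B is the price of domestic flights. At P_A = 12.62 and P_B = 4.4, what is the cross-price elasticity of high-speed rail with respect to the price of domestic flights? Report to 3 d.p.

At P_A = 12.62 and P_B = 4.4: Q_A = 703.091.
∂Q_A/∂P_B = 1.29P_A = 1.29(12.62) = 16.2798.
ε = (∂Q_A/∂P_B)(P_B/Q_A) = 16.2798 × (4.4/703.091) ≈ 0.102.
ε > 0: substitutes.

0.102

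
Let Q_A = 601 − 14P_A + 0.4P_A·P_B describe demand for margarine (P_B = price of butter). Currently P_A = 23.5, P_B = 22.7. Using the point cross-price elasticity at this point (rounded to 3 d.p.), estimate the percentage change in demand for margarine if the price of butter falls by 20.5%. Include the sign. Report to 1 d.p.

At P_A = 23.5, P_B = 22.7: Q_A = 485.38.
∂Q_A/∂P_B = 0.4P_A = 9.4000.
ε = (∂Q_A/∂P_B)(P_B/Q_A) = 9.4000 × 22.7/485.38 ≈ 0.440.
%ΔQ_A ≈ ε × %ΔP_B = 0.440 × (-20.5%) = -9.0%.

-9.0%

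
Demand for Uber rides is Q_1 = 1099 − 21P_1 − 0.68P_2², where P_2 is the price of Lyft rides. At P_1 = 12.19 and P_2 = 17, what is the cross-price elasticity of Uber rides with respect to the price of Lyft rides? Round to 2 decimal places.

At P_1 = 12.19 and P_2 = 17: Q_1 = 646.49.
∂Q_1/∂P_2 = -1.36P_2 = -1.36(17) = -23.1200.
ε = (∂Q_1/∂P_2)(P_2/Q_1) = -23.1200 × (17/646.49) ≈ -0.61.
ε < 0: complements.

-0.61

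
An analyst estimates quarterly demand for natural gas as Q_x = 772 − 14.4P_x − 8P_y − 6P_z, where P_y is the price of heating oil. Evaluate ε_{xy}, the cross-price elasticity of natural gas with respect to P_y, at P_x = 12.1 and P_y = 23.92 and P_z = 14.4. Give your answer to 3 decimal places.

-0.598

At P_x = 12.1 and P_y = 23.92 and P_z = 14.4: Q_x = 320.
∂Q_x/∂P_y = -8.
ε = (∂Q_x/∂P_y)(P_y/Q_x) = -8 × (23.92/320) ≈ -0.598.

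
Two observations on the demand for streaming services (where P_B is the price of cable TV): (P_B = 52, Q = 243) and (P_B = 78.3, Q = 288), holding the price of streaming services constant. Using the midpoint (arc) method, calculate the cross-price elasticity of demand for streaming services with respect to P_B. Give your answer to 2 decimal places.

0.42

ΔQ_A = 288 − 243 = 45; ΔP_B = 78.3 − 52 = 26.3.
Midpoints: Q̄_A = 265.5, P̄_B = 65.15.
ε = (ΔQ_A/Q̄_A)/(ΔP_B/P̄_B) = (45/265.5)/(26.3/65.15) ≈ 0.42.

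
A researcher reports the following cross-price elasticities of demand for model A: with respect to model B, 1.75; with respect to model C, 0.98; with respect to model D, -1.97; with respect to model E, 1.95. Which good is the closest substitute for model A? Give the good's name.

Substitutes have ε > 0. Among the positive values, 1.95 (model E) is largest.

model E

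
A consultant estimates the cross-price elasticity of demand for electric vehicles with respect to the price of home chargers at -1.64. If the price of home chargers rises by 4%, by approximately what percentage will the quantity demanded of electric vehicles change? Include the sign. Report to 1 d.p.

%ΔQ ≈ ε × %ΔP of home chargers = -1.64 × (4%) = -6.6%.

-6.6%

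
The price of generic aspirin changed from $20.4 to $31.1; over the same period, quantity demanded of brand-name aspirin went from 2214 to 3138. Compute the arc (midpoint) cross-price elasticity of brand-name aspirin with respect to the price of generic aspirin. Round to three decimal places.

0.831

ΔQ_A = 3138 − 2214 = 924; ΔP_B = 31.1 − 20.4 = 10.7.
Midpoints: Q̄_A = 2676.0, P̄_B = 25.75.
ε = (ΔQ_A/Q̄_A)/(ΔP_B/P̄_B) = (924/2676.0)/(10.7/25.75) ≈ 0.831.
ε > 0: brand-name aspirin and generic aspirin are substitutes.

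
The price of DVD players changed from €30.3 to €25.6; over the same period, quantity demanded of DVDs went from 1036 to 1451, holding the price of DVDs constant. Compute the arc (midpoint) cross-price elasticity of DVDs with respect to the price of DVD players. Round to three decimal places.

-1.985

ΔQ_A = 1451 − 1036 = 415; ΔP_B = 25.6 − 30.3 = -4.7.
Midpoints: Q̄_A = 1243.5, P̄_B = 27.95.
ε = (ΔQ_A/Q̄_A)/(ΔP_B/P̄_B) = (415/1243.5)/(-4.7/27.95) ≈ -1.985.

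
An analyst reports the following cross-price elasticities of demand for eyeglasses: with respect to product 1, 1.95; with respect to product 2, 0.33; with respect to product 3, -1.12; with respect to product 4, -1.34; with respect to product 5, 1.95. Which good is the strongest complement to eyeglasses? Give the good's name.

Complements have ε < 0. The most negative value is -1.34 (product 4).

product 4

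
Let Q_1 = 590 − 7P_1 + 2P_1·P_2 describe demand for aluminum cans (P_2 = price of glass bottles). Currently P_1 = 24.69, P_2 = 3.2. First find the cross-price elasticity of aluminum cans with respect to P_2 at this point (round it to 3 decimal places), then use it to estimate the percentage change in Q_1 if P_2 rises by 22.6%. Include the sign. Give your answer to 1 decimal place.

6.2%

At P_1 = 24.69, P_2 = 3.2: Q_1 = 575.186.
∂Q_1/∂P_2 = 2P_1 = 49.3800.
ε = (∂Q_1/∂P_2)(P_2/Q_1) = 49.3800 × 3.2/575.186 ≈ 0.275.
%ΔQ_1 ≈ ε × %ΔP_2 = 0.275 × (22.6%) = 6.2%.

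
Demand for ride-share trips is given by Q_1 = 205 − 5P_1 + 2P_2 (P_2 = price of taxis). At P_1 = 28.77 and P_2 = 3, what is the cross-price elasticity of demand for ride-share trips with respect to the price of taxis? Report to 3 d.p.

0.089

At P_1 = 28.77 and P_2 = 3: Q_1 = 67.15.
∂Q_1/∂P_2 = 2.
ε = (∂Q_1/∂P_2)(P_2/Q_1) = 2 × (3/67.15) ≈ 0.089.
Since ε > 0, ride-share trips and taxis are substitutes.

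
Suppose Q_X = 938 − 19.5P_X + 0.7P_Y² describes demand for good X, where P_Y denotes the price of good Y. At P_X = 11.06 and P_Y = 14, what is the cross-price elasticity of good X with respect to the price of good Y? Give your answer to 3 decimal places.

0.319

At P_X = 11.06 and P_Y = 14: Q_X = 859.53.
∂Q_X/∂P_Y = 1.4P_Y = 1.4(14) = 19.6000.
ε = (∂Q_X/∂P_Y)(P_Y/Q_X) = 19.6000 × (14/859.53) ≈ 0.319.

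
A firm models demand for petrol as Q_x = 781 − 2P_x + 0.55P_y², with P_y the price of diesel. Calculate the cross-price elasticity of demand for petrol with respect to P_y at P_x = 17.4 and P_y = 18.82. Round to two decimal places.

At P_x = 17.4 and P_y = 18.82: Q_x = 941.006.
∂Q_x/∂P_y = 1.1P_y = 1.1(18.82) = 20.7020.
ε = (∂Q_x/∂P_y)(P_y/Q_x) = 20.7020 × (18.82/941.006) ≈ 0.41.

0.41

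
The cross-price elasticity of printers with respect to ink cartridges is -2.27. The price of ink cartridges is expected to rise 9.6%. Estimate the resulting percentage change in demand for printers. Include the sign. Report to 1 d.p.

%ΔQ ≈ ε × %ΔP of ink cartridges = -2.27 × (9.6%) = -21.8%.

-21.8%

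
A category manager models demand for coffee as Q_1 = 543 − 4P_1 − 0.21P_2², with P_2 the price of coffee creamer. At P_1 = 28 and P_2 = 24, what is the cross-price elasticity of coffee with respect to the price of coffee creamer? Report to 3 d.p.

At P_1 = 28 and P_2 = 24: Q_1 = 310.04.
∂Q_1/∂P_2 = -0.42P_2 = -0.42(24) = -10.0800.
ε = (∂Q_1/∂P_2)(P_2/Q_1) = -10.0800 × (24/310.04) ≈ -0.780.
ε < 0: complements.

-0.780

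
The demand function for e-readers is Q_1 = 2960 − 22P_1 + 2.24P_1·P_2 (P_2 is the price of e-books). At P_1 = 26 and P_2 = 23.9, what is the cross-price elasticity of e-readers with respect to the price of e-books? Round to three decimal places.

0.368

At P_1 = 26 and P_2 = 23.9: Q_1 = 3779.936.
∂Q_1/∂P_2 = 2.24P_1 = 2.24(26) = 58.2400.
ε = (∂Q_1/∂P_2)(P_2/Q_1) = 58.2400 × (23.9/3779.936) ≈ 0.368.
ε > 0: substitutes.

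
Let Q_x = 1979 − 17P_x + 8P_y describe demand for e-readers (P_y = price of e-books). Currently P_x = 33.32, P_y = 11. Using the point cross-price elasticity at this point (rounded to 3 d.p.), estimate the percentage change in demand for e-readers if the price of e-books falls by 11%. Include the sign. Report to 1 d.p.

-0.6%

At P_x = 33.32, P_y = 11: Q_x = 1500.56.
∂Q_x/∂P_y = 8.
ε = (∂Q_x/∂P_y)(P_y/Q_x) = 8.0000 × 11/1500.56 ≈ 0.059.
%ΔQ_x ≈ ε × %ΔP_y = 0.059 × (-11%) = -0.6%.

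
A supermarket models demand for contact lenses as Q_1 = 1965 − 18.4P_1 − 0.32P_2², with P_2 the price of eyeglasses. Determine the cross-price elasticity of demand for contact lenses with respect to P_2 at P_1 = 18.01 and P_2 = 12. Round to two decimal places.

-0.06

At P_1 = 18.01 and P_2 = 12: Q_1 = 1587.536.
∂Q_1/∂P_2 = -0.64P_2 = -0.64(12) = -7.6800.
ε = (∂Q_1/∂P_2)(P_2/Q_1) = -7.6800 × (12/1587.536) ≈ -0.06.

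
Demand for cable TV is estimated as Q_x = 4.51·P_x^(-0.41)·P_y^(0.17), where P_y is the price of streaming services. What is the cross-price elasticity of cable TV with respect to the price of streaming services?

0.17

In a log-linear (constant-elasticity) demand function, the coefficient on the exponent of P_y is the cross-price elasticity.
ε = 0.17. Positive, so cable TV and streaming services are substitutes.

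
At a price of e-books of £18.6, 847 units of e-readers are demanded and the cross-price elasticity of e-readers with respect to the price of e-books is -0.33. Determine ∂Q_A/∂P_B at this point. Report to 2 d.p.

ε = (∂Q_A/∂P_B)·(P_B/Q_A) ⇒ ∂Q_A/∂P_B = ε·Q_A/P_B = -0.33 × 847/18.6 ≈ -15.03.

-15.03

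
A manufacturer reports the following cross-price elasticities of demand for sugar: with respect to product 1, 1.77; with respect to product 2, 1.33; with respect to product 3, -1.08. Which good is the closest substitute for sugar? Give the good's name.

product 1

Substitutes have ε > 0. Among the positive values, 1.77 (product 1) is largest.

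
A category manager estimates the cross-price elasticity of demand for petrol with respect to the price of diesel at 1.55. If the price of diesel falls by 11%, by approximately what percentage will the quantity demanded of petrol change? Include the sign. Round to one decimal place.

%ΔQ ≈ ε × %ΔP of diesel = 1.55 × (-11%) = -17.1%.
Demand for petrol falls by about 17.1%.

-17.1%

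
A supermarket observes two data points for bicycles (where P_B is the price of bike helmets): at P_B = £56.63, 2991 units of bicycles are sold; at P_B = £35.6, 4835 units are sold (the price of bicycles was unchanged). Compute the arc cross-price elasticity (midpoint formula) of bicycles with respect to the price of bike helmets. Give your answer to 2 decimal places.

ΔQ_A = 4835 − 2991 = 1844; ΔP_B = 35.6 − 56.63 = -21.03.
Midpoints: Q̄_A = 3913.0, P̄_B = 46.12.
ε = (ΔQ_A/Q̄_A)/(ΔP_B/P̄_B) = (1844/3913.0)/(-21.03/46.12) ≈ -1.03.
ε < 0: bicycles and bike helmets are complements.

-1.03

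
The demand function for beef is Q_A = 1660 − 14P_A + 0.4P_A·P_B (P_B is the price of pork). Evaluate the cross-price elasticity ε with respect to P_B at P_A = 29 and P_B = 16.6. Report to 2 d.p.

At P_A = 29 and P_B = 16.6: Q_A = 1446.56.
∂Q_A/∂P_B = 0.4P_A = 0.4(29) = 11.6000.
ε = (∂Q_A/∂P_B)(P_B/Q_A) = 11.6000 × (16.6/1446.56) ≈ 0.13.

0.13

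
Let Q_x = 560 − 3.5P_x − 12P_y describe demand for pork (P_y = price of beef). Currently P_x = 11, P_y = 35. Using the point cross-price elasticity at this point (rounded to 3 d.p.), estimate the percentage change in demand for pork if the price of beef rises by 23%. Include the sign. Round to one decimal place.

-95.2%

At P_x = 11, P_y = 35: Q_x = 101.5.
∂Q_x/∂P_y = -12.
ε = (∂Q_x/∂P_y)(P_y/Q_x) = -12.0000 × 35/101.5 ≈ -4.138.
%ΔQ_x ≈ ε × %ΔP_y = -4.138 × (23%) = -95.2%.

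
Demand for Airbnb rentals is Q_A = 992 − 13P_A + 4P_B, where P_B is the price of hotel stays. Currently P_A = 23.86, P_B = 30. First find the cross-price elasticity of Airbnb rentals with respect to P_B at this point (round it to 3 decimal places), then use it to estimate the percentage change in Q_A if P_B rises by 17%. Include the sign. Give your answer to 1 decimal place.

2.6%

At P_A = 23.86, P_B = 30: Q_A = 801.82.
∂Q_A/∂P_B = 4.
ε = (∂Q_A/∂P_B)(P_B/Q_A) = 4.0000 × 30/801.82 ≈ 0.150.
%ΔQ_A ≈ ε × %ΔP_B = 0.150 × (17%) = 2.6%.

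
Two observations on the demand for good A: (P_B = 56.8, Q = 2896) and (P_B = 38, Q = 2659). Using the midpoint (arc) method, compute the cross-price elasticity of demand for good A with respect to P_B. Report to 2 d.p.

ΔQ_A = 2659 − 2896 = -237; ΔP_B = 38 − 56.8 = -18.8.
Midpoints: Q̄_A = 2777.5, P̄_B = 47.40.
ε = (ΔQ_A/Q̄_A)/(ΔP_B/P̄_B) = (-237/2777.5)/(-18.8/47.40) ≈ 0.22.
ε > 0: good A and good B are substitutes.

0.22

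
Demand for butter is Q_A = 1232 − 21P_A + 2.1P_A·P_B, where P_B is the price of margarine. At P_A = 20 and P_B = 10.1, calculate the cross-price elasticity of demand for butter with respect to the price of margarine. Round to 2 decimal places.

0.34

At P_A = 20 and P_B = 10.1: Q_A = 1236.2.
∂Q_A/∂P_B = 2.1P_A = 2.1(20) = 42.0000.
ε = (∂Q_A/∂P_B)(P_B/Q_A) = 42.0000 × (10.1/1236.2) ≈ 0.34.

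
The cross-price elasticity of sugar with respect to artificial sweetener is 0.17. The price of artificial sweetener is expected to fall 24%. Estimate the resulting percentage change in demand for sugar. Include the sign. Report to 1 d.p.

%ΔQ ≈ ε × %ΔP of artificial sweetener = 0.17 × (-24%) = -4.1%.
Demand for sugar falls by about 4.1%.

-4.1%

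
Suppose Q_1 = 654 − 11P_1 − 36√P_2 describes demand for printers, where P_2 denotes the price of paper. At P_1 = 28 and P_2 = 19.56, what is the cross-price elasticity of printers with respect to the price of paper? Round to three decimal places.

At P_1 = 28 and P_2 = 19.56: Q_1 = 186.784.
∂Q_1/∂P_2 = -36/(2√P_2) = -36/(2√19.56) = -4.0699.
ε = (∂Q_1/∂P_2)(P_2/Q_1) = -4.0699 × (19.56/186.784) ≈ -0.426.
ε < 0: complements.

-0.426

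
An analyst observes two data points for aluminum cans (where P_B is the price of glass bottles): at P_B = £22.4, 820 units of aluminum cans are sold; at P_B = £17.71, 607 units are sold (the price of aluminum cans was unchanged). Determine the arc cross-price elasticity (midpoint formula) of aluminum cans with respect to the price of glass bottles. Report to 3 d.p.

1.277

ΔQ_A = 607 − 820 = -213; ΔP_B = 17.71 − 22.4 = -4.69.
Midpoints: Q̄_A = 713.5, P̄_B = 20.05.
ε = (ΔQ_A/Q̄_A)/(ΔP_B/P̄_B) = (-213/713.5)/(-4.69/20.05) ≈ 1.277.
ε > 0: aluminum cans and glass bottles are substitutes.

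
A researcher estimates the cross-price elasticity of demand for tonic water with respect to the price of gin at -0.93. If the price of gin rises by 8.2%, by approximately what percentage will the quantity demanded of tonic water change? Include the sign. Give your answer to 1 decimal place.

-7.6%

%ΔQ ≈ ε × %ΔP of gin = -0.93 × (8.2%) = -7.6%.
Demand for tonic water falls by about 7.6%.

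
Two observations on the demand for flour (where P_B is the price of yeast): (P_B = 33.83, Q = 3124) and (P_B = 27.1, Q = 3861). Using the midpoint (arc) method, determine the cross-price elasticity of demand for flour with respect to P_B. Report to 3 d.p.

ΔQ_A = 3861 − 3124 = 737; ΔP_B = 27.1 − 33.83 = -6.73.
Midpoints: Q̄_A = 3492.5, P̄_B = 30.46.
ε = (ΔQ_A/Q̄_A)/(ΔP_B/P̄_B) = (737/3492.5)/(-6.73/30.46) ≈ -0.955.
ε < 0: flour and yeast are complements.

-0.955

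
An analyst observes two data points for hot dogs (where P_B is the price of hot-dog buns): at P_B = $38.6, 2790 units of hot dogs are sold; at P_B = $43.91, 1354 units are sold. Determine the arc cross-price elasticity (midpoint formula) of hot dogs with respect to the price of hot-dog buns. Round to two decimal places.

ΔQ_A = 1354 − 2790 = -1436; ΔP_B = 43.91 − 38.6 = 5.31.
Midpoints: Q̄_A = 2072.0, P̄_B = 41.25.
ε = (ΔQ_A/Q̄_A)/(ΔP_B/P̄_B) = (-1436/2072.0)/(5.31/41.25) ≈ -5.38.
ε < 0: hot dogs and hot-dog buns are complements.

-5.38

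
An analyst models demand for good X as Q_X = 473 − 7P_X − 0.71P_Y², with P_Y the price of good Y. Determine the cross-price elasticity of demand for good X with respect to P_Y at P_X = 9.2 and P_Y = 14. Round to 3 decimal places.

-1.033

At P_X = 9.2 and P_Y = 14: Q_X = 269.44.
∂Q_X/∂P_Y = -1.42P_Y = -1.42(14) = -19.8800.
ε = (∂Q_X/∂P_Y)(P_Y/Q_X) = -19.8800 × (14/269.44) ≈ -1.033.
ε < 0: complements.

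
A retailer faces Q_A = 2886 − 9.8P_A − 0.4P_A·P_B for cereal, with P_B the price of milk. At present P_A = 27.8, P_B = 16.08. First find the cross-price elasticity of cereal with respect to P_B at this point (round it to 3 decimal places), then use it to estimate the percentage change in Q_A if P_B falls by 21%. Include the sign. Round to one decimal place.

At P_A = 27.8, P_B = 16.08: Q_A = 2434.750.
∂Q_A/∂P_B = -0.4P_A = -11.1200.
ε = (∂Q_A/∂P_B)(P_B/Q_A) = -11.1200 × 16.08/2434.750 ≈ -0.073.
%ΔQ_A ≈ ε × %ΔP_B = -0.073 × (-21%) = 1.5%.

1.5%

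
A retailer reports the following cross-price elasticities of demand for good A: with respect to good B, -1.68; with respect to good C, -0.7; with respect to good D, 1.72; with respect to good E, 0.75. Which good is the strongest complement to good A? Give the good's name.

Complements have ε < 0. The most negative value is -1.68 (good B).

good B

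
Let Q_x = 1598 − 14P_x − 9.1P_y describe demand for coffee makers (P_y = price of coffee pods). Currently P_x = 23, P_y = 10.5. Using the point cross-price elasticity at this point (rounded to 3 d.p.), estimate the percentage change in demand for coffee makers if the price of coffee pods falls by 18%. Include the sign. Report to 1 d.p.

At P_x = 23, P_y = 10.5: Q_x = 1180.45.
∂Q_x/∂P_y = -9.1.
ε = (∂Q_x/∂P_y)(P_y/Q_x) = -9.1000 × 10.5/1180.45 ≈ -0.081.
%ΔQ_x ≈ ε × %ΔP_y = -0.081 × (-18%) = 1.5%.

1.5%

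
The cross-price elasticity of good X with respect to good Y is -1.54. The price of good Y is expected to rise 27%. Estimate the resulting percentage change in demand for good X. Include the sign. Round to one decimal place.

%ΔQ ≈ ε × %ΔP of good Y = -1.54 × (27%) = -41.6%.

-41.6%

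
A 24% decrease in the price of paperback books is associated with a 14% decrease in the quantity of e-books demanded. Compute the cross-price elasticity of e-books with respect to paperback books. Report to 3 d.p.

ε = (%ΔQ of e-books) / (%ΔP of paperback books) = (-14%) / (-24%) ≈ 0.583.
Positive cross-price elasticity: substitutes.

0.583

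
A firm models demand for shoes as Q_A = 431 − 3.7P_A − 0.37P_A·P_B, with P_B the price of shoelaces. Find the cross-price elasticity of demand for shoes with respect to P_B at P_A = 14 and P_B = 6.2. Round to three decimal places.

-0.093

At P_A = 14 and P_B = 6.2: Q_A = 347.084.
∂Q_A/∂P_B = -0.37P_A = -0.37(14) = -5.1800.
ε = (∂Q_A/∂P_B)(P_B/Q_A) = -5.1800 × (6.2/347.084) ≈ -0.093.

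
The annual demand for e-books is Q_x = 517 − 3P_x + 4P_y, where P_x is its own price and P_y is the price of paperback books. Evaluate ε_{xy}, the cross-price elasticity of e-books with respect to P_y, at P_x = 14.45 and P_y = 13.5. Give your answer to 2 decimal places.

At P_x = 14.45 and P_y = 13.5: Q_x = 527.65.
∂Q_x/∂P_y = 4.
ε = (∂Q_x/∂P_y)(P_y/Q_x) = 4 × (13.5/527.65) ≈ 0.10.
Since ε > 0, e-books and paperback books are substitutes.

0.10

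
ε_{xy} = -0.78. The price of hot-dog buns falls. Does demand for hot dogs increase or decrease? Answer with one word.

ε < 0 and the price of hot-dog buns falls, so the quantity of hot dogs moves in the opposite direction: it increases.

increase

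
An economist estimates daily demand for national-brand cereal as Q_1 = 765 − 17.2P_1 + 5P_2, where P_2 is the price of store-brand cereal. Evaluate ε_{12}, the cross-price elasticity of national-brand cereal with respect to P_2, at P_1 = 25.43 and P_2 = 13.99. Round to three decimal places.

0.176

At P_1 = 25.43 and P_2 = 13.99: Q_1 = 397.554.
∂Q_1/∂P_2 = 5.
ε = (∂Q_1/∂P_2)(P_2/Q_1) = 5 × (13.99/397.554) ≈ 0.176.
Since ε > 0, national-brand cereal and store-brand cereal are substitutes.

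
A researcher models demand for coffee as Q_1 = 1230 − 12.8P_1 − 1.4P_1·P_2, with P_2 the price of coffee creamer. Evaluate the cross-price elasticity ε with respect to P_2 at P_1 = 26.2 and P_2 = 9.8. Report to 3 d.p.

At P_1 = 26.2 and P_2 = 9.8: Q_1 = 535.176.
∂Q_1/∂P_2 = -1.4P_1 = -1.4(26.2) = -36.6800.
ε = (∂Q_1/∂P_2)(P_2/Q_1) = -36.6800 × (9.8/535.176) ≈ -0.672.
ε < 0: complements.

-0.672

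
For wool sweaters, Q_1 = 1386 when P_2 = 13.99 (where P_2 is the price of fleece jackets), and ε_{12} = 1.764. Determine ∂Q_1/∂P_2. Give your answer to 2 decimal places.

ε = (∂Q_1/∂P_2)·(P_2/Q_1) ⇒ ∂Q_1/∂P_2 = ε·Q_1/P_2 = 1.764 × 1386/13.99 ≈ 174.76.

174.76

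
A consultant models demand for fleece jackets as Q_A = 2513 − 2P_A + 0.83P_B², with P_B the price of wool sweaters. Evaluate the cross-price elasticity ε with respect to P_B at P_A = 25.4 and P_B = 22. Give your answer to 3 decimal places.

At P_A = 25.4 and P_B = 22: Q_A = 2863.92.
∂Q_A/∂P_B = 1.66P_B = 1.66(22) = 36.5200.
ε = (∂Q_A/∂P_B)(P_B/Q_A) = 36.5200 × (22/2863.92) ≈ 0.281.
ε > 0: substitutes.

0.281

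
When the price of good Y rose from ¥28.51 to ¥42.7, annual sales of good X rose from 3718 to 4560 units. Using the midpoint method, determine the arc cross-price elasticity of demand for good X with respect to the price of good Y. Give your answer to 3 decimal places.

0.510

ΔQ_X = 4560 − 3718 = 842; ΔP_Y = 42.7 − 28.51 = 14.19.
Midpoints: Q̄_X = 4139.0, P̄_Y = 35.61.
ε = (ΔQ_X/Q̄_X)/(ΔP_Y/P̄_Y) = (842/4139.0)/(14.19/35.61) ≈ 0.510.
ε > 0: good X and good Y are substitutes.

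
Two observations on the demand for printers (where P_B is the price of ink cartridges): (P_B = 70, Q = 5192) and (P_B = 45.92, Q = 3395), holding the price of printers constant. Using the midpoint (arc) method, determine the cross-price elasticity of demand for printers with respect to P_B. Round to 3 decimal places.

ΔQ_A = 3395 − 5192 = -1797; ΔP_B = 45.92 − 70 = -24.08.
Midpoints: Q̄_A = 4293.5, P̄_B = 57.96.
ε = (ΔQ_A/Q̄_A)/(ΔP_B/P̄_B) = (-1797/4293.5)/(-24.08/57.96) ≈ 1.007.

1.007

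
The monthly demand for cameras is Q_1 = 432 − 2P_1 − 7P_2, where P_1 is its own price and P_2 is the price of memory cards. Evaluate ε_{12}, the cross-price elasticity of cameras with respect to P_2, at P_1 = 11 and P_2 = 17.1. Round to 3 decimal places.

At P_1 = 11 and P_2 = 17.1: Q_1 = 290.3.
∂Q_1/∂P_2 = -7.
ε = (∂Q_1/∂P_2)(P_2/Q_1) = -7 × (17.1/290.3) ≈ -0.412.

-0.412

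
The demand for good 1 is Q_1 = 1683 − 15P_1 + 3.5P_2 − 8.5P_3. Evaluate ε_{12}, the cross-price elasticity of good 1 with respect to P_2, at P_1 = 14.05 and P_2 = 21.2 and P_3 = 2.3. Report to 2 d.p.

At P_1 = 14.05 and P_2 = 21.2 and P_3 = 2.3: Q_1 = 1526.9.
∂Q_1/∂P_2 = 3.5.
ε = (∂Q_1/∂P_2)(P_2/Q_1) = 3.5 × (21.2/1526.9) ≈ 0.05.

0.05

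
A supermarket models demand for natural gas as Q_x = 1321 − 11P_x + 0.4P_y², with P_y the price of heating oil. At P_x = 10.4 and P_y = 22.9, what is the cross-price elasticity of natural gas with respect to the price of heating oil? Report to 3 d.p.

0.296

At P_x = 10.4 and P_y = 22.9: Q_x = 1416.364.
∂Q_x/∂P_y = 0.8P_y = 0.8(22.9) = 18.3200.
ε = (∂Q_x/∂P_y)(P_y/Q_x) = 18.3200 × (22.9/1416.364) ≈ 0.296.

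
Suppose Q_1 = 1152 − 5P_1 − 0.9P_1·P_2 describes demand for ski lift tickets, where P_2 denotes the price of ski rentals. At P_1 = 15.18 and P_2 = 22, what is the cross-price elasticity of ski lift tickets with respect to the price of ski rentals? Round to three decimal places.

At P_1 = 15.18 and P_2 = 22: Q_1 = 775.536.
∂Q_1/∂P_2 = -0.9P_1 = -0.9(15.18) = -13.6620.
ε = (∂Q_1/∂P_2)(P_2/Q_1) = -13.6620 × (22/775.536) ≈ -0.388.
ε < 0: complements.

-0.388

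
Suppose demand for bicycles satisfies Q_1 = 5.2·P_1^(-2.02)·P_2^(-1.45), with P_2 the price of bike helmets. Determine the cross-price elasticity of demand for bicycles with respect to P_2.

In a log-linear (constant-elasticity) demand function, the coefficient on the exponent of P_2 is the cross-price elasticity.
ε = -1.45. Negative, so bicycles and bike helmets are complements.

-1.45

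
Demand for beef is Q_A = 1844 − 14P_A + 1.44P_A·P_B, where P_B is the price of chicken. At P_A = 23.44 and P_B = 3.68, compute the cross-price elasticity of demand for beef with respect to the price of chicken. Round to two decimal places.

0.08

At P_A = 23.44 and P_B = 3.68: Q_A = 1640.053.
∂Q_A/∂P_B = 1.44P_A = 1.44(23.44) = 33.7536.
ε = (∂Q_A/∂P_B)(P_B/Q_A) = 33.7536 × (3.68/1640.053) ≈ 0.08.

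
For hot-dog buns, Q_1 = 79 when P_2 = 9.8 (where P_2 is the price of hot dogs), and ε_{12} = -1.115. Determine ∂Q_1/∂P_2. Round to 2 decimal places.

ε = (∂Q_1/∂P_2)·(P_2/Q_1) ⇒ ∂Q_1/∂P_2 = ε·Q_1/P_2 = -1.115 × 79/9.8 ≈ -8.99.

-8.99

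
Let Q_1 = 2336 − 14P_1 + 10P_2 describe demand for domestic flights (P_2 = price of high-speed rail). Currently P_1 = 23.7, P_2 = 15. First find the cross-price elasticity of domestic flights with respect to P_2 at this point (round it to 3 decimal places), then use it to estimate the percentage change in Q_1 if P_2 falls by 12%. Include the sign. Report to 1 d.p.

-0.8%

At P_1 = 23.7, P_2 = 15: Q_1 = 2154.2.
∂Q_1/∂P_2 = 10.
ε = (∂Q_1/∂P_2)(P_2/Q_1) = 10.0000 × 15/2154.2 ≈ 0.070.
%ΔQ_1 ≈ ε × %ΔP_2 = 0.070 × (-12%) = -0.8%.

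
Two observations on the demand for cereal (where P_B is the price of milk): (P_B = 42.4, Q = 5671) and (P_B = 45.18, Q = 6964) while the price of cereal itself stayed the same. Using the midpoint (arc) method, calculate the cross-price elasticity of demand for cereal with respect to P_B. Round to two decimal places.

ΔQ_A = 6964 − 5671 = 1293; ΔP_B = 45.18 − 42.4 = 2.78.
Midpoints: Q̄_A = 6317.5, P̄_B = 43.79.
ε = (ΔQ_A/Q̄_A)/(ΔP_B/P̄_B) = (1293/6317.5)/(2.78/43.79) ≈ 3.22.
ε > 0: cereal and milk are substitutes.

3.22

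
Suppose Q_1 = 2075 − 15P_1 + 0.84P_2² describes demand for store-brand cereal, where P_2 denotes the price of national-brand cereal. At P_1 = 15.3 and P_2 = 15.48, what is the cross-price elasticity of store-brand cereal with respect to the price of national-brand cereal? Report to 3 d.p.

At P_1 = 15.3 and P_2 = 15.48: Q_1 = 2046.790.
∂Q_1/∂P_2 = 1.68P_2 = 1.68(15.48) = 26.0064.
ε = (∂Q_1/∂P_2)(P_2/Q_1) = 26.0064 × (15.48/2046.790) ≈ 0.197.
ε > 0: substitutes.

0.197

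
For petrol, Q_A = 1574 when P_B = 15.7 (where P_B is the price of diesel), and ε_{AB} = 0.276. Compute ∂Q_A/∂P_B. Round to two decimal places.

ε = (∂Q_A/∂P_B)·(P_B/Q_A) ⇒ ∂Q_A/∂P_B = ε·Q_A/P_B = 0.276 × 1574/15.7 ≈ 27.67.

27.67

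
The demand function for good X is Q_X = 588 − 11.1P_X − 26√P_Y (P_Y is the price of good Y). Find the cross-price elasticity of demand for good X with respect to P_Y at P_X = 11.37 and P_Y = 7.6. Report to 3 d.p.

At P_X = 11.37 and P_Y = 7.6: Q_X = 390.116.
∂Q_X/∂P_Y = -26/(2√P_Y) = -26/(2√7.6) = -4.7156.
ε = (∂Q_X/∂P_Y)(P_Y/Q_X) = -4.7156 × (7.6/390.116) ≈ -0.092.

-0.092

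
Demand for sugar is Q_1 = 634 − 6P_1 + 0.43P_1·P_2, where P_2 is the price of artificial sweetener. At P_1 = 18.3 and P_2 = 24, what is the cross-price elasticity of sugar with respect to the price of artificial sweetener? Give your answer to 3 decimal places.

At P_1 = 18.3 and P_2 = 24: Q_1 = 713.056.
∂Q_1/∂P_2 = 0.43P_1 = 0.43(18.3) = 7.8690.
ε = (∂Q_1/∂P_2)(P_2/Q_1) = 7.8690 × (24/713.056) ≈ 0.265.

0.265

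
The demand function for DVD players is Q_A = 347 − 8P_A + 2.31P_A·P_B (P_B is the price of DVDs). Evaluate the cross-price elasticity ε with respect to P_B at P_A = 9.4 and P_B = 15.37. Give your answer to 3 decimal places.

0.551

At P_A = 9.4 and P_B = 15.37: Q_A = 605.544.
∂Q_A/∂P_B = 2.31P_A = 2.31(9.4) = 21.7140.
ε = (∂Q_A/∂P_B)(P_B/Q_A) = 21.7140 × (15.37/605.544) ≈ 0.551.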